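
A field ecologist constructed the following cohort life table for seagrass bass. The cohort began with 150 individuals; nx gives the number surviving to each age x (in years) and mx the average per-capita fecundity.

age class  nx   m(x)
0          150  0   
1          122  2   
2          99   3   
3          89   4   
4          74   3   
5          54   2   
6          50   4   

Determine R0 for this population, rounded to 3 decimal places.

9.513

lx = nx/n0 = nx/150: 1, 0.81333…, 0.66, 0.59333…, 0.49333…, 0.36, 0.33333…
lx·mx by age: 0, 1.626667…, 1.98, 2.373333…, 1.48…, 0.72, 1.333333…
R0 = Σ lx·mx = 9.513333… → 9.513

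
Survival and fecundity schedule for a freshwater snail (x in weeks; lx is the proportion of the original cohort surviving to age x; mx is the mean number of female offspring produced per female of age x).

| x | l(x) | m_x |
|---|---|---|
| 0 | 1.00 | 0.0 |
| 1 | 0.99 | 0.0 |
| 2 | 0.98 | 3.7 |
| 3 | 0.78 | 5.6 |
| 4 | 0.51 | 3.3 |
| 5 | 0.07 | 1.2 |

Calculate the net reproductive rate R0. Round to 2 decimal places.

9.76

lx·mx by age: 0, 0, 3.626, 4.368, 1.683, 0.084
R0 = Σ lx·mx = 9.761 → 9.76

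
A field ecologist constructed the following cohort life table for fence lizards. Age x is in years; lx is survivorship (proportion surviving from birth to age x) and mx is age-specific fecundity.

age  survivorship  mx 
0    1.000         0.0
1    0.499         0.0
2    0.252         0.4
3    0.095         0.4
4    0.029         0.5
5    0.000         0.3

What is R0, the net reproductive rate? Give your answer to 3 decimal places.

lx·mx by age: 0, 0, 0.1008, 0.038, 0.0145, 0
R0 = Σ lx·mx = 0.1533 → 0.153

0.153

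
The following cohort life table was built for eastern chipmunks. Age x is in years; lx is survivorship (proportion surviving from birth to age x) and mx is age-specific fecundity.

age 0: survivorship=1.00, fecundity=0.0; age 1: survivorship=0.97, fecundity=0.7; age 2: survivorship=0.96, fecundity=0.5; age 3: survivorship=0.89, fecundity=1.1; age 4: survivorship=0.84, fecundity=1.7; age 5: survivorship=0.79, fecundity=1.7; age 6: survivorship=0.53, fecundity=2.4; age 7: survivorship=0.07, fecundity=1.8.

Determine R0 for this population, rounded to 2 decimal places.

lx·mx by age: 0, 0.679, 0.48, 0.979, 1.428, 1.343, 1.272, 0.126
R0 = Σ lx·mx = 6.307 → 6.31

6.31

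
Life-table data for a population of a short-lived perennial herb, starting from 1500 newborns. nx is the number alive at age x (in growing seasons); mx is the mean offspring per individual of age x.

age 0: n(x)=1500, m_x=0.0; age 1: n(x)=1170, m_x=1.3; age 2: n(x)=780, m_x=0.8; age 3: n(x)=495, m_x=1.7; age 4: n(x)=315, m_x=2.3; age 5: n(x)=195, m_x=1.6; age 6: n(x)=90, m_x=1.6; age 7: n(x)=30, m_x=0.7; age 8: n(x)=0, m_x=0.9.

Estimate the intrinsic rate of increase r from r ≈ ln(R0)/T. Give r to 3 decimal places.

0.400

lx = nx/n0 = nx/1500: 1, 0.78, 0.52, 0.33, 0.21, 0.13, 0.06, 0.02, 0
R0 = Σ lx·mx = 0 + 1.014 + 0.416 + 0.561 + 0.483 + 0.208 + 0.096 + 0.014 + 0 = 2.792
Σ x·lx·mx = 7.175; T = 7.175/2.792 = 2.56984…
r ≈ ln(R0)/T = ln(2.792)/2.56984… = 0.39954… → 0.400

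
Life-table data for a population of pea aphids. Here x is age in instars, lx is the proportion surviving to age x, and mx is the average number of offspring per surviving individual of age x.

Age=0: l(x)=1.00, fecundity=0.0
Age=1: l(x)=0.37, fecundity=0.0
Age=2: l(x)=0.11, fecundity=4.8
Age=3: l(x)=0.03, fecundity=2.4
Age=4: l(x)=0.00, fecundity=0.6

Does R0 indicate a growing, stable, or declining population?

R0 = Σ lx·mx = 0 + 0 + 0.528 + 0.072 + 0 = 0.6
R0 < 1, so the population is declining.

declining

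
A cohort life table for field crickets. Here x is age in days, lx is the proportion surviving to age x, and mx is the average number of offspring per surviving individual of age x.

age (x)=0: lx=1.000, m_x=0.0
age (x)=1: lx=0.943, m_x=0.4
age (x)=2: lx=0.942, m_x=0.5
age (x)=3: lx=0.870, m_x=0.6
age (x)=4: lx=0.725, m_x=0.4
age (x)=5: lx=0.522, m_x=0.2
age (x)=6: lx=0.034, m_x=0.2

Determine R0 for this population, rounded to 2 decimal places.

lx·mx by age: 0, 0.3772, 0.471, 0.522, 0.29, 0.1044, 0.0068
R0 = Σ lx·mx = 1.7714 → 1.77

1.77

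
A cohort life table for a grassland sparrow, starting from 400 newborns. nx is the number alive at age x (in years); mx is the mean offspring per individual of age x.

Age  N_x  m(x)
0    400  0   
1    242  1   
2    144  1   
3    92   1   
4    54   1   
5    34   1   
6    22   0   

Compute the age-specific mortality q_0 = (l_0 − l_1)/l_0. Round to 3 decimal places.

lx = nx/n0 = nx/400: 1, 0.605, 0.36, 0.23, 0.135, 0.085, 0.055
q_0 = (l_0 − l_1) / l_0 = (1 − 0.605) / 1
     = 0.395 / 1 = 0.395 → 0.395

0.395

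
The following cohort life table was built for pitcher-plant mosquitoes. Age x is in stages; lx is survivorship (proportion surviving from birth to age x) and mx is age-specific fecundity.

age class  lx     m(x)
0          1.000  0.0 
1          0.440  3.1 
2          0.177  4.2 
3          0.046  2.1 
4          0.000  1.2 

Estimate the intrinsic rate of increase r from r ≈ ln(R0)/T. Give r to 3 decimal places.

R0 = Σ lx·mx = 0 + 1.364 + 0.7434 + 0.0966 + 0 = 2.204
Σ x·lx·mx = 3.1406; T = 3.1406/2.204 = 1.42495…
r ≈ ln(R0)/T = ln(2.204)/1.42495… = 0.5546… → 0.555

0.555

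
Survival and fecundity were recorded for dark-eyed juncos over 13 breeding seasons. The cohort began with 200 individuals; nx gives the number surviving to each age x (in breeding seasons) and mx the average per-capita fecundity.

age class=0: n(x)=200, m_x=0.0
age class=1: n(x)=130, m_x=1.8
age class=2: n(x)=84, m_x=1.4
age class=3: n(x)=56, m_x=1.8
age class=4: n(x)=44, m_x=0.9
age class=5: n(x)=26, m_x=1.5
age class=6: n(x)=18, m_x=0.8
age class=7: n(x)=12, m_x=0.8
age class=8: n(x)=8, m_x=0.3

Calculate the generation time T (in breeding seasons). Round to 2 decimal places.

2.33

lx = nx/n0 = nx/200: 1, 0.65, 0.42, 0.28, 0.22, 0.13, 0.09, 0.06, 0.04
lx·mx: 0, 1.17, 0.588, 0.504, 0.198, 0.195, 0.072, 0.048, 0.012 → R0 = 2.787
x·lx·mx: 0, 1.17, 1.176, 1.512, 0.792, 0.975, 0.432, 0.336, 0.096 → Σ = 6.489
T = 6.489 / 2.787 = 2.32831… → 2.33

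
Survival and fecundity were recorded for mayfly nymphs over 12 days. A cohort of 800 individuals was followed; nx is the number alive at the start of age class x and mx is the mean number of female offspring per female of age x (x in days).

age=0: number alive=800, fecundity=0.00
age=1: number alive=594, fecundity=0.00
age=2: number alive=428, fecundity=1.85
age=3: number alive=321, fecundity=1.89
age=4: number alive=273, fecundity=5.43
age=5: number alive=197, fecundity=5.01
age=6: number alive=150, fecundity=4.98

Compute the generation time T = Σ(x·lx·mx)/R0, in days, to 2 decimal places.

4.06

lx = nx/n0 = nx/800: 1, 0.7425, 0.535, 0.40125, 0.34125, 0.24625, 0.1875
lx·mx: 0, 0, 0.98975, 0.758363…, 1.852988…, 1.233713…, 0.93375 → R0 = 5.768563…
x·lx·mx: 0, 0, 1.9795, 2.275088…, 7.41195…, 6.168563…, 5.6025 → Σ = 23.4376…
T = 23.4376… / 5.768563… = 4.062988… → 4.06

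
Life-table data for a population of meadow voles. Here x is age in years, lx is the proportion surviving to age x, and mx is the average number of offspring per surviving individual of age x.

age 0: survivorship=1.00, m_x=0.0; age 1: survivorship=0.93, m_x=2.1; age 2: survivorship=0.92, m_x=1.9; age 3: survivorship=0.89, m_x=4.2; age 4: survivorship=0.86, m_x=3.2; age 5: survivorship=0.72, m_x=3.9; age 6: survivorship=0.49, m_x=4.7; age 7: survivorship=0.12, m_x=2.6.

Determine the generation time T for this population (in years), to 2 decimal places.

lx·mx: 0, 1.953, 1.748, 3.738, 2.752, 2.808, 2.303, 0.312 → R0 = 15.614
x·lx·mx: 0, 1.953, 3.496, 11.214, 11.008, 14.04, 13.818, 2.184 → Σ = 57.713
T = 57.713 / 15.614 = 3.696234… → 3.70

3.70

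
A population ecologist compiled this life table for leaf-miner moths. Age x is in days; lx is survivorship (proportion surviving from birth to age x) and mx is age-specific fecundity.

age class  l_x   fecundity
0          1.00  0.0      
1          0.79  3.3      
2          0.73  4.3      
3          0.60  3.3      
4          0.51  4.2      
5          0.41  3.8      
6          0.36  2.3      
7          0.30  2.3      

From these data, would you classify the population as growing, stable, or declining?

R0 = Σ lx·mx = 0 + 2.607 + 3.139 + 1.98 + 2.142 + 1.558 + 0.828 + 0.69 = 12.944
R0 > 1, so the population is growing.

growing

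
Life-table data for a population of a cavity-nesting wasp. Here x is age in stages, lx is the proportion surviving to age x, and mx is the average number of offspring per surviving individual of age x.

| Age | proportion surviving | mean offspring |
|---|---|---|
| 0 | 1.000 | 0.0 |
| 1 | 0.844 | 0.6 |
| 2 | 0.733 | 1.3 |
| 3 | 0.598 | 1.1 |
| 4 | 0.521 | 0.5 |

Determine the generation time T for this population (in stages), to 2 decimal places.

2.28

lx·mx: 0, 0.5064, 0.9529, 0.6578, 0.2605 → R0 = 2.3776
x·lx·mx: 0, 0.5064, 1.9058, 1.9734, 1.042 → Σ = 5.4276
T = 5.4276 / 2.3776 = 2.282806… → 2.28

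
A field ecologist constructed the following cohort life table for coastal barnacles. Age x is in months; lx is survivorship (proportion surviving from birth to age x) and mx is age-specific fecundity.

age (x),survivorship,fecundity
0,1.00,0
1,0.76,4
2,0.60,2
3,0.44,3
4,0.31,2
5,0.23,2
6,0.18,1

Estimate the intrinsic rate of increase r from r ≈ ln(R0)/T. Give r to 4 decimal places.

0.8580

R0 = Σ lx·mx = 0 + 3.04 + 1.2 + 1.32 + 0.62 + 0.46 + 0.18 = 6.82
Σ x·lx·mx = 15.26; T = 15.26/6.82 = 2.23754…
r ≈ ln(R0)/T = ln(6.82)/2.23754… = 0.858024… → 0.8580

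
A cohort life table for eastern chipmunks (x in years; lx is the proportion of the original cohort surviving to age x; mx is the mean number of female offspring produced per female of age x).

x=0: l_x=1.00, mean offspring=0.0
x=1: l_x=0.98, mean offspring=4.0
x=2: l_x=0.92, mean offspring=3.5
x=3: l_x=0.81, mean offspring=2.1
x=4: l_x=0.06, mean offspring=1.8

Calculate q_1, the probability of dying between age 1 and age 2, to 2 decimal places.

0.06

q_1 = (l_1 − l_2) / l_1 = (0.98 − 0.92) / 0.98
     = 0.06 / 0.98 = 0.061224… → 0.06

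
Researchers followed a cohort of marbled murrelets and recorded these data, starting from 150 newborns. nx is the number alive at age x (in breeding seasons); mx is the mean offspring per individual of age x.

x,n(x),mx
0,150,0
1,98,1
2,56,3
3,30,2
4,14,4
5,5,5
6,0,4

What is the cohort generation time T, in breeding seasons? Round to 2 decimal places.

2.37

lx = nx/n0 = nx/150: 1, 0.65333…, 0.37333…, 0.2, 0.09333…, 0.03333…, 0
lx·mx: 0, 0.653333…, 1.12…, 0.4, 0.373333…, 0.166667…, 0 → R0 = 2.713333…
x·lx·mx: 0, 0.653333…, 2.24…, 1.2, 1.493333…, 0.833333…, 0 → Σ = 6.42…
T = 6.42… / 2.713333… = 2.366093… → 2.37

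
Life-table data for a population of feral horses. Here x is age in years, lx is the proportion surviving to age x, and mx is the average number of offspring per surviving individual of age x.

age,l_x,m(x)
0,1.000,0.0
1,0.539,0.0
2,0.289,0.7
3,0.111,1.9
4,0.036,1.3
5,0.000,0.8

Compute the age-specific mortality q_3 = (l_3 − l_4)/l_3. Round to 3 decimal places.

0.676

q_3 = (l_3 − l_4) / l_3 = (0.111 − 0.036) / 0.111
     = 0.075 / 0.111 = 0.675676… → 0.676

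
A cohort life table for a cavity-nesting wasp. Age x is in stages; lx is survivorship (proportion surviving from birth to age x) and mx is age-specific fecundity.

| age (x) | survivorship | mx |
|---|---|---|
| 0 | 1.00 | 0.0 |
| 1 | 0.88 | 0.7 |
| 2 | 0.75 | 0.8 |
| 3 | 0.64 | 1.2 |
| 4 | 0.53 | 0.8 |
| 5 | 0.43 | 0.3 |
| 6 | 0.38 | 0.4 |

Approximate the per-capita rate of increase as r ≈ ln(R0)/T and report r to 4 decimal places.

0.3608

R0 = Σ lx·mx = 0 + 0.616 + 0.6 + 0.768 + 0.424 + 0.129 + 0.152 = 2.689
Σ x·lx·mx = 7.373; T = 7.373/2.689 = 2.74191…
r ≈ ln(R0)/T = ln(2.689)/2.74191… = 0.360759… → 0.3608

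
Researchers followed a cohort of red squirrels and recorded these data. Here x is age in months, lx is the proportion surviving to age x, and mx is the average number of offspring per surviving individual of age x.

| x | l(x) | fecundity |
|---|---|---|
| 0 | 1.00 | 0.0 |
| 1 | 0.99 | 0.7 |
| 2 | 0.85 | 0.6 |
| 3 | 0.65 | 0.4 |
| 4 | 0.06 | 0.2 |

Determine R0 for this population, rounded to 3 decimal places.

1.475

lx·mx by age: 0, 0.693, 0.51, 0.26, 0.012
R0 = Σ lx·mx = 1.475 → 1.475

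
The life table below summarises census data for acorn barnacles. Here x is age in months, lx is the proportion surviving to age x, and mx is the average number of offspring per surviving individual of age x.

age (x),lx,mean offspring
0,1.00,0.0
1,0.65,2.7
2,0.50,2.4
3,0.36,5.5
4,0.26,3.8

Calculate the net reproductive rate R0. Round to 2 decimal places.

lx·mx by age: 0, 1.755, 1.2, 1.98, 0.988
R0 = Σ lx·mx = 5.923 → 5.92

5.92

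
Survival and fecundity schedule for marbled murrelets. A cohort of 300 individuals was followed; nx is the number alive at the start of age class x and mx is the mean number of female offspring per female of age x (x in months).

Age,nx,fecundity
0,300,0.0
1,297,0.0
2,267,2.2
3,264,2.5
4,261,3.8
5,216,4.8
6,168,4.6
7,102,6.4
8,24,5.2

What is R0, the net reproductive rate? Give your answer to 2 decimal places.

16.09

lx = nx/n0 = nx/300: 1, 0.99, 0.89, 0.88, 0.87, 0.72, 0.56, 0.34, 0.08
lx·mx by age: 0, 0, 1.958, 2.2, 3.306, 3.456, 2.576, 2.176, 0.416
R0 = Σ lx·mx = 16.088 → 16.09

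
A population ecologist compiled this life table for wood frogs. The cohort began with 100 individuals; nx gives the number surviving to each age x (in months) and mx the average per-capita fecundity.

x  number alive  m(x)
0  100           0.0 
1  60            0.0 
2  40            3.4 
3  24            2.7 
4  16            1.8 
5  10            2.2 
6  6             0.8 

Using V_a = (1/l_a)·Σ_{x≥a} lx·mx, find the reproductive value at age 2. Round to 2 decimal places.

6.41

lx = nx/n0 = nx/100: 1, 0.6, 0.4, 0.24, 0.16, 0.1, 0.06
lx·mx for x ≥ 2: 1.36, 0.648, 0.288, 0.22, 0.048 → sum = 2.564
V_2 = 2.564 / l_2 = 2.564 / 0.4 = 6.41 → 6.41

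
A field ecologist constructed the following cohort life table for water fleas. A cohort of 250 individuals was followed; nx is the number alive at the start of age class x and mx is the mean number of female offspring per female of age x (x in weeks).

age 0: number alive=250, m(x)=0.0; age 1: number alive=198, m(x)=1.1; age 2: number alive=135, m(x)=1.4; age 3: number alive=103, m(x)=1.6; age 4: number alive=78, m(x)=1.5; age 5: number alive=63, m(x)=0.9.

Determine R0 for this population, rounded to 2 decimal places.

2.98

lx = nx/n0 = nx/250: 1, 0.792, 0.54, 0.412, 0.312, 0.252
lx·mx by age: 0, 0.8712, 0.756, 0.6592, 0.468, 0.2268
R0 = Σ lx·mx = 2.9812 → 2.98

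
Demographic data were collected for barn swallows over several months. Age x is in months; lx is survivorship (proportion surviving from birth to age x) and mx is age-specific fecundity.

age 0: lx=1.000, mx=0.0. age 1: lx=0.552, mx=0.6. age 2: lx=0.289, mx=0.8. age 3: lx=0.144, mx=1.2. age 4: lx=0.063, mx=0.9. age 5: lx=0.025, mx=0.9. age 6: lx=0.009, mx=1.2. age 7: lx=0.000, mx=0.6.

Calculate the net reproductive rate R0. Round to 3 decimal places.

0.825

lx·mx by age: 0, 0.3312, 0.2312, 0.1728, 0.0567, 0.0225, 0.0108, 0
R0 = Σ lx·mx = 0.8252 → 0.825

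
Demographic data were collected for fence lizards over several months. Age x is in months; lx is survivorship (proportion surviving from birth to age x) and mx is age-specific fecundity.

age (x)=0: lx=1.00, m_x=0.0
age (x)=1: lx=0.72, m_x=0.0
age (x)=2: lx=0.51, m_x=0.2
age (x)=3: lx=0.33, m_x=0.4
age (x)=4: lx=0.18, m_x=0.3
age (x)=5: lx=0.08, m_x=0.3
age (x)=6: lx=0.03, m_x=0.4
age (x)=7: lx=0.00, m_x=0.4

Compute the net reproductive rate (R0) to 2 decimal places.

0.32

lx·mx by age: 0, 0, 0.102, 0.132, 0.054, 0.024, 0.012, 0
R0 = Σ lx·mx = 0.324 → 0.32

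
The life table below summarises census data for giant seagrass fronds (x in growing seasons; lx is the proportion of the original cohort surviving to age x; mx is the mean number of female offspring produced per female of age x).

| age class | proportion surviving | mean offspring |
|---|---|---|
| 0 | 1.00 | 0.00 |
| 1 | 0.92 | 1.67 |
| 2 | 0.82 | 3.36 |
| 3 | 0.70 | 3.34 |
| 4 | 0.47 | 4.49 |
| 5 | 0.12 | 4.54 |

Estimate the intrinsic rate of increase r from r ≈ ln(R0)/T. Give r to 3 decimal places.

R0 = Σ lx·mx = 0 + 1.5364 + 2.7552 + 2.338 + 2.1103 + 0.5448 = 9.2847
Σ x·lx·mx = 25.226; T = 25.226/9.2847 = 2.71694…
r ≈ ln(R0)/T = ln(9.2847)/2.71694… = 0.82017… → 0.820

0.820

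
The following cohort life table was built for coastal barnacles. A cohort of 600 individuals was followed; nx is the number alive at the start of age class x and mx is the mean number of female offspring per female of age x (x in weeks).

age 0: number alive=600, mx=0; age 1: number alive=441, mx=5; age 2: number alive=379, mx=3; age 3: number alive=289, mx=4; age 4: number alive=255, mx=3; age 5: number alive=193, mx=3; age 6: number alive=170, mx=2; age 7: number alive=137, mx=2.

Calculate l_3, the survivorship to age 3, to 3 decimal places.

0.482

l_3 = n_3/n_0 = 289/600 = 0.481667… → 0.482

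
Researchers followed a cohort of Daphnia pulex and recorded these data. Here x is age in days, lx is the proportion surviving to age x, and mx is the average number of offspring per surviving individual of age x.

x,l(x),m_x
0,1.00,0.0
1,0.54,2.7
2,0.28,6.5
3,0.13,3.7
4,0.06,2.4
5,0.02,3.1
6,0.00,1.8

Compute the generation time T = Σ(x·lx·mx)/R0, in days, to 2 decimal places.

lx·mx: 0, 1.458, 1.82, 0.481, 0.144, 0.062, 0 → R0 = 3.965
x·lx·mx: 0, 1.458, 3.64, 1.443, 0.576, 0.31, 0 → Σ = 7.427
T = 7.427 / 3.965 = 1.87314… → 1.87

1.87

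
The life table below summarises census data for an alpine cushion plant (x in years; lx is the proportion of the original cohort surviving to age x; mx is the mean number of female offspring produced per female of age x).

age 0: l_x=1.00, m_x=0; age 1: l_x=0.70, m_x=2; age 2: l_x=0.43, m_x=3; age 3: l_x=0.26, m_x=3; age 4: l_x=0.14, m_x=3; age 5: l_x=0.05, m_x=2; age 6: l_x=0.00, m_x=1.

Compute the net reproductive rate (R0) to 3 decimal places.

3.990

lx·mx by age: 0, 1.4, 1.29, 0.78, 0.42, 0.1, 0
R0 = Σ lx·mx = 3.99 → 3.990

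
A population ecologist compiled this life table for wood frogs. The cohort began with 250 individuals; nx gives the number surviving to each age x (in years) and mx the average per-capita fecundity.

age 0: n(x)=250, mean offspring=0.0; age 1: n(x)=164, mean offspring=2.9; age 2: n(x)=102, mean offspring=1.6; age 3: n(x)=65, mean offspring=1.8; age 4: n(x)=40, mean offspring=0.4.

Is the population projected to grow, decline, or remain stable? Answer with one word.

lx = nx/n0 = nx/250: 1, 0.656, 0.408, 0.26, 0.16
R0 = Σ lx·mx = 0 + 1.9024 + 0.6528 + 0.468 + 0.064 = 3.0872
R0 > 1, so the population is growing.

growing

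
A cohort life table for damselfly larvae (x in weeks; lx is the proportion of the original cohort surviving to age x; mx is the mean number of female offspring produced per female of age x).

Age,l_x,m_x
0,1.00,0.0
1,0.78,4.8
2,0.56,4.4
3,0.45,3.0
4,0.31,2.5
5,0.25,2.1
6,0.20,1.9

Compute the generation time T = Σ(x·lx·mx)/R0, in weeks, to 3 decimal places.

lx·mx: 0, 3.744, 2.464, 1.35, 0.775, 0.525, 0.38 → R0 = 9.238
x·lx·mx: 0, 3.744, 4.928, 4.05, 3.1, 2.625, 2.28 → Σ = 20.727
T = 20.727 / 9.238 = 2.243667… → 2.244

2.244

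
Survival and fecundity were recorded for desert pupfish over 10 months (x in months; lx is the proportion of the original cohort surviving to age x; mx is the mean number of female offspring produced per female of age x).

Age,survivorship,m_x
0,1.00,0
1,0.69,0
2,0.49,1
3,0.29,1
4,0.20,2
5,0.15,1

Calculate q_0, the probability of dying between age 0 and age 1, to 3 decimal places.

q_0 = (l_0 − l_1) / l_0 = (1 − 0.69) / 1
     = 0.31 / 1 = 0.31 → 0.310

0.310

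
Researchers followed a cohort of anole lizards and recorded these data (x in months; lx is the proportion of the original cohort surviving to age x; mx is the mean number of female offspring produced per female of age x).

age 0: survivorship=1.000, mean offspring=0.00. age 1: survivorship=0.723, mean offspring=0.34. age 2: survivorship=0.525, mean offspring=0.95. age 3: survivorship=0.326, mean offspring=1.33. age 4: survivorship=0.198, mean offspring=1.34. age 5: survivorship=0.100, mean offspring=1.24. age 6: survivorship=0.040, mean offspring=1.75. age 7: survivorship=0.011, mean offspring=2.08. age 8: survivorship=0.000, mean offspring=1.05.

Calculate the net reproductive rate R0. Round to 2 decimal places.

1.66

lx·mx by age: 0, 0.24582, 0.49875, 0.43358, 0.26532, 0.124, 0.07, 0.02288, 0
R0 = Σ lx·mx = 1.66035 → 1.66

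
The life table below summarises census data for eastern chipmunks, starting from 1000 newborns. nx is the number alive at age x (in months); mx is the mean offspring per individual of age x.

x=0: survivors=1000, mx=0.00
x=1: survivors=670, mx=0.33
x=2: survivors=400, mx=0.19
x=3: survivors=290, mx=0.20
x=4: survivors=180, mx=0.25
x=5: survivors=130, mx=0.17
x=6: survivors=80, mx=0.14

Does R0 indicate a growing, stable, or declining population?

lx = nx/n0 = nx/1000: 1, 0.67, 0.4, 0.29, 0.18, 0.13, 0.08
R0 = Σ lx·mx = 0 + 0.2211 + 0.076 + 0.058 + 0.045 + 0.0221 + 0.0112 = 0.4334
R0 < 1, so the population is declining.

declining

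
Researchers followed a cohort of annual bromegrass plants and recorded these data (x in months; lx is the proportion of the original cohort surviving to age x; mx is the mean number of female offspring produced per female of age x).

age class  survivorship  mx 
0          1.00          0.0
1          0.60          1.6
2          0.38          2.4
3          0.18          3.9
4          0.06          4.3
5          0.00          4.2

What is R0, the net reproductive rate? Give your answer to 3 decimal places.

2.832

lx·mx by age: 0, 0.96, 0.912, 0.702, 0.258, 0
R0 = Σ lx·mx = 2.832 → 2.832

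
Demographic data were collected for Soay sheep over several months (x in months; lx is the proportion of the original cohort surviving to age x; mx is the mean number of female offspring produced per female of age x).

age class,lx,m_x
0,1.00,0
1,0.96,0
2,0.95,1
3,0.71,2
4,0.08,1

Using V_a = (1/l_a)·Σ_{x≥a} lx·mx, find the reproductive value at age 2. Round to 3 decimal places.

lx·mx for x ≥ 2: 0.95, 1.42, 0.08 → sum = 2.45
V_2 = 2.45 / l_2 = 2.45 / 0.95 = 2.578947… → 2.579

2.579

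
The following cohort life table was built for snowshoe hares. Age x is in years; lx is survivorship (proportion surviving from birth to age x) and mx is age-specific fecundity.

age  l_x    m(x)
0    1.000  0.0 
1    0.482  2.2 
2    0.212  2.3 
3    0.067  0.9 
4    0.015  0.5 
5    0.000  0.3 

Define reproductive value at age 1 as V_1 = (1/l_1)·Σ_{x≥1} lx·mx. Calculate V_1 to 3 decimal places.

lx·mx for x ≥ 1: 1.0604, 0.4876, 0.0603, 0.0075, 0 → sum = 1.6158
V_1 = 1.6158 / l_1 = 1.6158 / 0.482 = 3.352282… → 3.352

3.352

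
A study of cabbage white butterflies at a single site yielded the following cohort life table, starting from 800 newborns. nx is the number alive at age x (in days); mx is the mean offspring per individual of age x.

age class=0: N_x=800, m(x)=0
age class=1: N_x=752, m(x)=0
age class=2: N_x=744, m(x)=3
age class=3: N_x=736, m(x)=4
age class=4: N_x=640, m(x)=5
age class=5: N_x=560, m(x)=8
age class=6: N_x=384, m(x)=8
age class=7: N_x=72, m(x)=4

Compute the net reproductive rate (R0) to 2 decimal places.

20.27

lx = nx/n0 = nx/800: 1, 0.94, 0.93, 0.92, 0.8, 0.7, 0.48, 0.09
lx·mx by age: 0, 0, 2.79, 3.68, 4, 5.6, 3.84, 0.36
R0 = Σ lx·mx = 20.27 → 20.27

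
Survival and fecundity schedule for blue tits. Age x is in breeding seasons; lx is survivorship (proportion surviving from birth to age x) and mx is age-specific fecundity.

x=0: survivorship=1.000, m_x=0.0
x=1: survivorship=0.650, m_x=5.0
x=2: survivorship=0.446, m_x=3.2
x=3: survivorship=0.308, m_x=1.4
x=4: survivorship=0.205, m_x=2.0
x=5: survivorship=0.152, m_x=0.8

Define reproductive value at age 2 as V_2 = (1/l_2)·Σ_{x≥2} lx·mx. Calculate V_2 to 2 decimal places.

lx·mx for x ≥ 2: 1.4272, 0.4312, 0.41, 0.1216 → sum = 2.39
V_2 = 2.39 / l_2 = 2.39 / 0.446 = 5.358744… → 5.36

5.36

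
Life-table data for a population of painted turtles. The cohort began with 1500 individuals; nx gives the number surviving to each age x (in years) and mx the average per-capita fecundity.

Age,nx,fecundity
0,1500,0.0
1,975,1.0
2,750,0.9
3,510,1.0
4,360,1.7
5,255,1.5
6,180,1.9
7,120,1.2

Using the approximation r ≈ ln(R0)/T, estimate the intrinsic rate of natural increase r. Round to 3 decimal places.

0.286

lx = nx/n0 = nx/1500: 1, 0.65, 0.5, 0.34, 0.24, 0.17, 0.12, 0.08
R0 = Σ lx·mx = 0 + 0.65 + 0.45 + 0.34 + 0.408 + 0.255 + 0.228 + 0.096 = 2.427
Σ x·lx·mx = 7.517; T = 7.517/2.427 = 3.09724…
r ≈ ln(R0)/T = ln(2.427)/3.09724… = 0.28627… → 0.286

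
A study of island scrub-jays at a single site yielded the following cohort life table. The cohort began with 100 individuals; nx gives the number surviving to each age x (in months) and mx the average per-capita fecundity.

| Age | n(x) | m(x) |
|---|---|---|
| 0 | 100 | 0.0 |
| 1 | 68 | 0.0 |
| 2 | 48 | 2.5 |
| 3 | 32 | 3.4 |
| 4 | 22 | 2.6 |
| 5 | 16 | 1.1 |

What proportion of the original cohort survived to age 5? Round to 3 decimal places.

0.160

l_5 = n_5/n_0 = 16/100 = 0.16 → 0.160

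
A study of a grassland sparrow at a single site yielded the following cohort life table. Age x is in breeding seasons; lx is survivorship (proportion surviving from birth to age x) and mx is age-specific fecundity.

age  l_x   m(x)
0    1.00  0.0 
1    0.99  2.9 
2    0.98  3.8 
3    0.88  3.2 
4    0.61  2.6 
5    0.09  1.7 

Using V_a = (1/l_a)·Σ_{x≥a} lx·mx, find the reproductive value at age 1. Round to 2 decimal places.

lx·mx for x ≥ 1: 2.871, 3.724, 2.816, 1.586, 0.153 → sum = 11.15
V_1 = 11.15 / l_1 = 11.15 / 0.99 = 11.262626… → 11.26

11.26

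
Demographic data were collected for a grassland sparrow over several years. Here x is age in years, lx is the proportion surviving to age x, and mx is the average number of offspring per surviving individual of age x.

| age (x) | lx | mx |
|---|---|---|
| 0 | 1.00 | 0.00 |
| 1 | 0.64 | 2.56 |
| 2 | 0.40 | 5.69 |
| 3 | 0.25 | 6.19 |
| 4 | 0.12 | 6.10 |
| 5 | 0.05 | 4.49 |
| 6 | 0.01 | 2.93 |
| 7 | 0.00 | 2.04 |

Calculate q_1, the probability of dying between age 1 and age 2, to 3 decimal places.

0.375

q_1 = (l_1 − l_2) / l_1 = (0.64 − 0.4) / 0.64
     = 0.24 / 0.64 = 0.375 → 0.375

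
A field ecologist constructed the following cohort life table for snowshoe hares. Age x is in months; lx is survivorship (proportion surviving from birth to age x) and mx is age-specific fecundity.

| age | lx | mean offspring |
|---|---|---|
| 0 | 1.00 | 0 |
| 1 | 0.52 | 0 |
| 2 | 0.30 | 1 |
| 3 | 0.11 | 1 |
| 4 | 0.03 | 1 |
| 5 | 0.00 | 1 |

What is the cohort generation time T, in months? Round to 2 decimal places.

lx·mx: 0, 0, 0.3, 0.11, 0.03, 0 → R0 = 0.44
x·lx·mx: 0, 0, 0.6, 0.33, 0.12, 0 → Σ = 1.05
T = 1.05 / 0.44 = 2.386364… → 2.39

2.39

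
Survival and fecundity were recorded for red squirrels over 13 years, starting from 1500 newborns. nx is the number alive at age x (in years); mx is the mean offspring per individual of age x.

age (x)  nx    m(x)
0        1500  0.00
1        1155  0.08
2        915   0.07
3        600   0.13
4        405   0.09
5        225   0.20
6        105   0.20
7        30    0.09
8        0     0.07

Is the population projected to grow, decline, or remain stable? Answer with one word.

declining

lx = nx/n0 = nx/1500: 1, 0.77, 0.61, 0.4, 0.27, 0.15, 0.07, 0.02, 0
R0 = Σ lx·mx = 0 + 0.0616 + 0.0427 + 0.052 + 0.0243 + 0.03 + 0.014 + 0.0018 + 0 = 0.2264
R0 < 1, so the population is declining.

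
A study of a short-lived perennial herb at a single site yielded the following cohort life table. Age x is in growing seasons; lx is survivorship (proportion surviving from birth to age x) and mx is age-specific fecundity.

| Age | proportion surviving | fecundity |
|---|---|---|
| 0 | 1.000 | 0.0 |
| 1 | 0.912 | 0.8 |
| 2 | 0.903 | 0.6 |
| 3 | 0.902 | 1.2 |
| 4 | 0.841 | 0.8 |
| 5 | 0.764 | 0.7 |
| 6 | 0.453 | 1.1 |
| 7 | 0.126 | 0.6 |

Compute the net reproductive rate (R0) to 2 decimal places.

lx·mx by age: 0, 0.7296, 0.5418, 1.0824, 0.6728, 0.5348, 0.4983, 0.0756
R0 = Σ lx·mx = 4.1353 → 4.14

4.14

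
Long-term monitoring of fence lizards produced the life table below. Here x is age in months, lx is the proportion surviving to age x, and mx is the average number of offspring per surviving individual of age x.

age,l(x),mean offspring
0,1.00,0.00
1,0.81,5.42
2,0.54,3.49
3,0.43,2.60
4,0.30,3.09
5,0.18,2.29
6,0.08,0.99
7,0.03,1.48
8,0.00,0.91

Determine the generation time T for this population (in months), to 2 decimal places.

2.04

lx·mx: 0, 4.3902, 1.8846, 1.118, 0.927, 0.4122, 0.0792, 0.0444, 0 → R0 = 8.8556
x·lx·mx: 0, 4.3902, 3.7692, 3.354, 3.708, 2.061, 0.4752, 0.3108, 0 → Σ = 18.0684
T = 18.0684 / 8.8556 = 2.040336… → 2.04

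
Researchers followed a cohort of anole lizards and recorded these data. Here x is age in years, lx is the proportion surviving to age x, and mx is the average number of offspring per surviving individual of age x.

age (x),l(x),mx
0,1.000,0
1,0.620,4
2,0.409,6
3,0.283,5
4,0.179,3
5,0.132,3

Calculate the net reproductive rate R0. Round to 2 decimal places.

lx·mx by age: 0, 2.48, 2.454, 1.415, 0.537, 0.396
R0 = Σ lx·mx = 7.282 → 7.28

7.28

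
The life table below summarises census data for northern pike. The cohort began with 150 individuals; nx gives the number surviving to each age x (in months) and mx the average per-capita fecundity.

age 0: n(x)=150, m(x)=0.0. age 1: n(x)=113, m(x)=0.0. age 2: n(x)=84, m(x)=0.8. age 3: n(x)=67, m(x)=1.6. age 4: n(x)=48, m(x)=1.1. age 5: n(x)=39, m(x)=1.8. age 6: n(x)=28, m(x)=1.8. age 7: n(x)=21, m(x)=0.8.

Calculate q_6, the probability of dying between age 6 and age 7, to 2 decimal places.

0.25

lx = nx/n0 = nx/150: 1, 0.75333…, 0.56, 0.44667…, 0.32, 0.26, 0.18667…, 0.14
q_6 = (l_6 − l_7) / l_6 = (0.186667… − 0.14) / 0.186667…
     = 0.046667… / 0.186667… = 0.25… → 0.25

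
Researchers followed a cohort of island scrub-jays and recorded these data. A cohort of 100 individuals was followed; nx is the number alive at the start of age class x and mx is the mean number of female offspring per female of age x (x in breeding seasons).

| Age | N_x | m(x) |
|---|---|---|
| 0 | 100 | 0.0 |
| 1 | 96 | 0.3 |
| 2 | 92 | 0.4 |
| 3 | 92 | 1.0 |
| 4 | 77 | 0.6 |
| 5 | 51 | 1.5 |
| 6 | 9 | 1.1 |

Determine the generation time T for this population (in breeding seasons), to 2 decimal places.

3.46

lx = nx/n0 = nx/100: 1, 0.96, 0.92, 0.92, 0.77, 0.51, 0.09
lx·mx: 0, 0.288, 0.368, 0.92, 0.462, 0.765, 0.099 → R0 = 2.902
x·lx·mx: 0, 0.288, 0.736, 2.76, 1.848, 3.825, 0.594 → Σ = 10.051
T = 10.051 / 2.902 = 3.463473… → 3.46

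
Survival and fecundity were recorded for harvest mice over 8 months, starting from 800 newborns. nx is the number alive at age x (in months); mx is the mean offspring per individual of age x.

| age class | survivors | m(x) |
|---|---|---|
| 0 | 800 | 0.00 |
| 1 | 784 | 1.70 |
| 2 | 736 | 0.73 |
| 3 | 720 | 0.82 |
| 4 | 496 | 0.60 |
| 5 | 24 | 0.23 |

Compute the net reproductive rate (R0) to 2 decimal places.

lx = nx/n0 = nx/800: 1, 0.98, 0.92, 0.9, 0.62, 0.03
lx·mx by age: 0, 1.666, 0.6716, 0.738, 0.372, 0.0069
R0 = Σ lx·mx = 3.4545 → 3.45

3.45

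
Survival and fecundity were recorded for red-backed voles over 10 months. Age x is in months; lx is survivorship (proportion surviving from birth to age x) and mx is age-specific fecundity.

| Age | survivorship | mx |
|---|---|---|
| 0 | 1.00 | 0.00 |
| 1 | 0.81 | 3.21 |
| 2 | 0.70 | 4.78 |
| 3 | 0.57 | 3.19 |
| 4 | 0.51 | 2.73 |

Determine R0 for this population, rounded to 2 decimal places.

lx·mx by age: 0, 2.6001, 3.346, 1.8183, 1.3923
R0 = Σ lx·mx = 9.1567 → 9.16

9.16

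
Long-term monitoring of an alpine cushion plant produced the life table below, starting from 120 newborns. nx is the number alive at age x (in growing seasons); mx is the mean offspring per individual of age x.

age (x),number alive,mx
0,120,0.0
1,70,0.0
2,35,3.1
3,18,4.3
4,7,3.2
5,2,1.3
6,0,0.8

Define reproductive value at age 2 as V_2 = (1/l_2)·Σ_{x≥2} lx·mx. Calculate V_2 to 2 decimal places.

6.03

lx = nx/n0 = nx/120: 1, 0.58333…, 0.29167…, 0.15, 0.05833…, 0.01667…, 0
lx·mx for x ≥ 2: 0.904167…, 0.645, 0.186667…, 0.021667…, 0 → sum = 1.7575…
V_2 = 1.7575… / l_2 = 1.7575… / 0.291667… = 6.025714… → 6.03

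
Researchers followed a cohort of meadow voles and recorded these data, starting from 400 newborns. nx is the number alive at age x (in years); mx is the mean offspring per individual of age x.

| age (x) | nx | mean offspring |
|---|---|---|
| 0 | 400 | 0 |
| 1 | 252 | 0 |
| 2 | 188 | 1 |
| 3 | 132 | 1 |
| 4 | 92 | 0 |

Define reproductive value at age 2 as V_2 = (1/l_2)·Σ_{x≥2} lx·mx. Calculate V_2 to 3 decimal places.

1.702

lx = nx/n0 = nx/400: 1, 0.63, 0.47, 0.33, 0.23
lx·mx for x ≥ 2: 0.47, 0.33, 0 → sum = 0.8
V_2 = 0.8 / l_2 = 0.8 / 0.47 = 1.702128… → 1.702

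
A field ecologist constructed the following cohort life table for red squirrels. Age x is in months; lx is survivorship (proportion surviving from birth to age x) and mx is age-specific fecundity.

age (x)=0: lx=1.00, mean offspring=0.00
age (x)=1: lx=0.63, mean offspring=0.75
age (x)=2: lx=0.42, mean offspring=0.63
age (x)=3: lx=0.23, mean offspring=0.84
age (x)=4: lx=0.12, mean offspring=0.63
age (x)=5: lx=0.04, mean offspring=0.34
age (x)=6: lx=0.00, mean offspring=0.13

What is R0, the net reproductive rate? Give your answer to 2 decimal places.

lx·mx by age: 0, 0.4725, 0.2646, 0.1932, 0.0756, 0.0136, 0
R0 = Σ lx·mx = 1.0195 → 1.02

1.02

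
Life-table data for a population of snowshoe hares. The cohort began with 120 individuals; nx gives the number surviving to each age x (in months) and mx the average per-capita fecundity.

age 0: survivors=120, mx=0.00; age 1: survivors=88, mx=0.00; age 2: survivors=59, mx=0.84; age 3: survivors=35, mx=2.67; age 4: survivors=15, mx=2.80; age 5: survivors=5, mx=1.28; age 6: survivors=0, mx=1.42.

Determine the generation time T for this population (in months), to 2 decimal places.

lx = nx/n0 = nx/120: 1, 0.73333…, 0.49167…, 0.29167…, 0.125, 0.04167…, 0
lx·mx: 0, 0, 0.413…, 0.77875…, 0.35, 0.053333…, 0 → R0 = 1.595083…
x·lx·mx: 0, 0, 0.826…, 2.33625…, 1.4, 0.266667…, 0 → Σ = 4.828917…
T = 4.828917… / 1.595083… = 3.027376… → 3.03

3.03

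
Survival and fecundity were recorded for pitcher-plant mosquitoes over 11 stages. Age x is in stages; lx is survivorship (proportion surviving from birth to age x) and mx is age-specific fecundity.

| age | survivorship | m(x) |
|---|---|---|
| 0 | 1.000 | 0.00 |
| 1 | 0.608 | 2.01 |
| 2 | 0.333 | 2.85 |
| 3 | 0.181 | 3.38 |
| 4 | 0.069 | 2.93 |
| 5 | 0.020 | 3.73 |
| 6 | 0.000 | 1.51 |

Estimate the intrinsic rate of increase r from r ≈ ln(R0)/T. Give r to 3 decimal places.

R0 = Σ lx·mx = 0 + 1.22208 + 0.94905 + 0.61178 + 0.20217 + 0.0746 + 0 = 3.05968
Σ x·lx·mx = 6.1372; T = 6.1372/3.05968 = 2.00583…
r ≈ ln(R0)/T = ln(3.05968)/2.00583… = 0.55753… → 0.558

0.558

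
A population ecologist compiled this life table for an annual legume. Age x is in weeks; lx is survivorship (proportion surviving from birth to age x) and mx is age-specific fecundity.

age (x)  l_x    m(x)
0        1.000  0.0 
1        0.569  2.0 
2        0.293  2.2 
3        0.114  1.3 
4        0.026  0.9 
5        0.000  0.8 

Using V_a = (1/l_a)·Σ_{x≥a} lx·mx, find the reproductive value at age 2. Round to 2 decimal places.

2.79

lx·mx for x ≥ 2: 0.6446, 0.1482, 0.0234, 0 → sum = 0.8162
V_2 = 0.8162 / l_2 = 0.8162 / 0.293 = 2.785666… → 2.79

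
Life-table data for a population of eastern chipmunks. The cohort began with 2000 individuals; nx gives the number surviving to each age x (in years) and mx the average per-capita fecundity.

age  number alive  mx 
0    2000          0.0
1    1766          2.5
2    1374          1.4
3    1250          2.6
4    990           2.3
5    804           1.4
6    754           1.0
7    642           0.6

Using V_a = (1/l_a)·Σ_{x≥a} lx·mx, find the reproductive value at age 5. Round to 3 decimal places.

lx = nx/n0 = nx/2000: 1, 0.883, 0.687, 0.625, 0.495, 0.402, 0.377, 0.321
lx·mx for x ≥ 5: 0.5628, 0.377, 0.1926 → sum = 1.1324
V_5 = 1.1324 / l_5 = 1.1324 / 0.402 = 2.816915… → 2.817

2.817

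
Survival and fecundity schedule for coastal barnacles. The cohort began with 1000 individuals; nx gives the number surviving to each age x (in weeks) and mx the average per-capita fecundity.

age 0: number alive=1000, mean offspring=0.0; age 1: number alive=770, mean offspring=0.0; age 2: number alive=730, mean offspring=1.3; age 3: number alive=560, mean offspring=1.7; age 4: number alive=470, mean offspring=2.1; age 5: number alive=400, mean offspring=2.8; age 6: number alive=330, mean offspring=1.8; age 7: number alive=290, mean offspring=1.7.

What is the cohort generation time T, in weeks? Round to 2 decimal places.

4.18

lx = nx/n0 = nx/1000: 1, 0.77, 0.73, 0.56, 0.47, 0.4, 0.33, 0.29
lx·mx: 0, 0, 0.949, 0.952, 0.987, 1.12, 0.594, 0.493 → R0 = 5.095
x·lx·mx: 0, 0, 1.898, 2.856, 3.948, 5.6, 3.564, 3.451 → Σ = 21.317
T = 21.317 / 5.095 = 4.183906… → 4.18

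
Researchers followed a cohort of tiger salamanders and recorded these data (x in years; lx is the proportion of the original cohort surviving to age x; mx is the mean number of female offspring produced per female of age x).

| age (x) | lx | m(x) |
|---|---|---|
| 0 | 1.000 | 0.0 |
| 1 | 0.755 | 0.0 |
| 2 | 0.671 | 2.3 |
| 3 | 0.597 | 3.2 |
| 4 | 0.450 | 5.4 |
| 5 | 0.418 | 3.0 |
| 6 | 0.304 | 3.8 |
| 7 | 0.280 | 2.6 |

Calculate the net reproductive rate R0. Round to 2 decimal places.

9.02

lx·mx by age: 0, 0, 1.5433, 1.9104, 2.43, 1.254, 1.1552, 0.728
R0 = Σ lx·mx = 9.0209 → 9.02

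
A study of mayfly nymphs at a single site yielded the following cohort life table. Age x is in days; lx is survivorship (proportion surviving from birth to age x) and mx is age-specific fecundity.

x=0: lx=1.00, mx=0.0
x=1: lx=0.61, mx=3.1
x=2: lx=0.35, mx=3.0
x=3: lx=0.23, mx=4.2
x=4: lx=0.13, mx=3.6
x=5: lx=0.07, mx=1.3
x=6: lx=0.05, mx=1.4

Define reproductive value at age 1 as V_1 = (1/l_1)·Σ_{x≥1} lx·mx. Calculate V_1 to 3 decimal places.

lx·mx for x ≥ 1: 1.891, 1.05, 0.966, 0.468, 0.091, 0.07 → sum = 4.536
V_1 = 4.536 / l_1 = 4.536 / 0.61 = 7.436066… → 7.436

7.436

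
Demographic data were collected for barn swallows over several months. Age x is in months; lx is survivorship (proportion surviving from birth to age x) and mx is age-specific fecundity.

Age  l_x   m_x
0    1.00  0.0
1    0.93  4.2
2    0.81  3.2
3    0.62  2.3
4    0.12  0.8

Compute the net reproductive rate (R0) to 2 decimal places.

lx·mx by age: 0, 3.906, 2.592, 1.426, 0.096
R0 = Σ lx·mx = 8.02 → 8.02

8.02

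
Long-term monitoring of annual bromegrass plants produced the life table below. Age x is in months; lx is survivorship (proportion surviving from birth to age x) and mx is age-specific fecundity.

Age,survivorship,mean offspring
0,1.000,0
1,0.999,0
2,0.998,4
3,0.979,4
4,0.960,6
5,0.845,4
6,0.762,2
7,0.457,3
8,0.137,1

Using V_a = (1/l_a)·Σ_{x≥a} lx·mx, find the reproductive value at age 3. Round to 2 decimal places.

lx·mx for x ≥ 3: 3.916, 5.76, 3.38, 1.524, 1.371, 0.137 → sum = 16.088
V_3 = 16.088 / l_3 = 16.088 / 0.979 = 16.433095… → 16.43

16.43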